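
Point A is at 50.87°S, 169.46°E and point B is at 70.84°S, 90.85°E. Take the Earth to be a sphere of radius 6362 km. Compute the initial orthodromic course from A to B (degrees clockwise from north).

210.5°

N = sin Δλ·cos φ₂ = -0.3217;  D = cos φ₁ sin φ₂ − sin φ₁ cos φ₂ cos Δλ = -0.5458
initial course = atan2(N, D) = 210.52°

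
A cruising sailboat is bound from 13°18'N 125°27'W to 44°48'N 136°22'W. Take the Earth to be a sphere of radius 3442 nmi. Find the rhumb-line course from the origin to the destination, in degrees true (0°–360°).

Meridional parts: M(φ₁)=+0.2342, M(φ₂)=+0.8764 → ΔM = +0.6422;  Δλ = -0.1905 rad
tan C = Δλ / ΔM = -0.2967 → C = 343.48°

343.5°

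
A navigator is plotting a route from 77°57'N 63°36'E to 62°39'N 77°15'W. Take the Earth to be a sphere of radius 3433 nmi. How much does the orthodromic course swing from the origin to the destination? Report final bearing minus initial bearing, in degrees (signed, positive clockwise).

At departure: θ₁ = atan2(sin Δλ cos φ₂, cos φ₁ sin φ₂ − sin φ₁ cos φ₂ cos Δλ) = 331.48°
At arrival: θ₂ = atan2(sin Δλ cos φ₁, −cos φ₂ sin φ₁ + sin φ₂ cos φ₁ cos Δλ) = 192.53°
Δθ = θ₂ − θ₁ = -139.0°

-139.0°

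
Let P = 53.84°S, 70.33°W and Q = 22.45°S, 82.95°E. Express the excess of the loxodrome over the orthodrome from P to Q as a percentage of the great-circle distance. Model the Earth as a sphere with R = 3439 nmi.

Great circle: σ = 1.7505 rad → d_gc = Rσ = 6020.1 nmi
Rhumb: Δφ = +0.5479, Δλ = +2.6752, Δψ = +0.7172, q = Δφ/Δψ = 0.7639 → d_rh = R√(Δφ²+q²Δλ²) = 7276.2 nmi
Excess = (7276.2 − 6020.1) / 6020.1 = 1256.1 / 6020.1 = 20.87% ≈ 20.9%

20.9%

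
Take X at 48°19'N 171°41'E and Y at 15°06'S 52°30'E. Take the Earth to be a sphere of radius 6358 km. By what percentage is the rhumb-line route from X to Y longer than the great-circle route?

Great circle: σ = 2.1032 rad → d_gc = Rσ = 13372.3 km
Rhumb: Δφ = -1.1068, Δλ = -2.0801, Δψ = -1.2324, q = Δφ/Δψ = 0.8981 → d_rh = R√(Δφ²+q²Δλ²) = 13806.1 km
Excess = (13806.1 − 13372.3) / 13372.3 = 433.8 / 13372.3 = 3.24% ≈ 3.2%

3.2%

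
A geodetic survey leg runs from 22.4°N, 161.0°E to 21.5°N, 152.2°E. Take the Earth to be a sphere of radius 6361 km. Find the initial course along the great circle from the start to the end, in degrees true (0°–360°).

N = sin Δλ·cos φ₂ = -0.1423;  D = cos φ₁ sin φ₂ − sin φ₁ cos φ₂ cos Δλ = -0.0115
initial course = atan2(N, D) = 265.37°

265.4°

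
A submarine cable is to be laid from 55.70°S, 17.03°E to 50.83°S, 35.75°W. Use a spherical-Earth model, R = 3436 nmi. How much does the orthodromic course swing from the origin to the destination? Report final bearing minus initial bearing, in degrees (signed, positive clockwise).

+43.4°

At departure: θ₁ = atan2(sin Δλ cos φ₂, cos φ₁ sin φ₂ − sin φ₁ cos φ₂ cos Δλ) = 256.44°
At arrival: θ₂ = atan2(sin Δλ cos φ₁, −cos φ₂ sin φ₁ + sin φ₂ cos φ₁ cos Δλ) = 299.85°
Δθ = θ₂ − θ₁ = +43.4°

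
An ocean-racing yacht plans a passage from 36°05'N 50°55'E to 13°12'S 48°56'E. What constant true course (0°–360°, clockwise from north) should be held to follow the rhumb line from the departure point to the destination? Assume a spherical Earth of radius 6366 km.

Δψ = ln[tan(π/4+φ₂/2)/tan(π/4+φ₁/2)] = -0.9085
Δλ = -0.0346 rad (taken the short way round)
course = atan2(Δλ, Δψ) = 182.18°

182.2°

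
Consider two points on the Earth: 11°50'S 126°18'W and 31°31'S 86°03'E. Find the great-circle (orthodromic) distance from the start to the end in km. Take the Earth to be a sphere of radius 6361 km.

Haversine: a = sin²(Δφ/2)+cos φ₁ cos φ₂ sin²(Δλ/2) = 0.79884;  σ = 2·atan2(√a,√(1−a))
σ = 126.704° → d = Rσ = 6361·2.21140 = 14067 km

14067 km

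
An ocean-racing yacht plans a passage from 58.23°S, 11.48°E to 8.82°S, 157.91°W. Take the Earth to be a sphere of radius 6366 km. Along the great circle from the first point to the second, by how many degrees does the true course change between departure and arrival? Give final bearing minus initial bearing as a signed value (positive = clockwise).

+162.6°

Initial bearing θ₁ = atan2(sin Δλ cos φ₂, cos φ₁ sin φ₂ − sin φ₁ cos φ₂ cos Δλ) = 191.35°
Final bearing θ₂ = (initial bearing from the destination back to the start) + 180° = 353.98°
Δθ = θ₂ − θ₁ = +162.6°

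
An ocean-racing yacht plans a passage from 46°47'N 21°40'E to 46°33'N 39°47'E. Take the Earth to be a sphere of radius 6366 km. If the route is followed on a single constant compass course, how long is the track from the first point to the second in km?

1382 km

Δψ = ln[tan(π/4+φ₂/2)/tan(π/4+φ₁/2)] = -0.0059;  Δφ = -0.0041 rad,  Δλ = +0.3162 rad
q = Δφ/Δψ = 0.6862
d = R·√(Δφ² + q²Δλ²) = 6366·0.21702 = 1382 km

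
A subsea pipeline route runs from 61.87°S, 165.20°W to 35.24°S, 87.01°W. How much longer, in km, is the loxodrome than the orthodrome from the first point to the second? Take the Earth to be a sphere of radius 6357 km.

Great circle: cos σ = sin φ₁ sin φ₂ + cos φ₁ cos φ₂ cos Δλ,  σ = 0.9426 rad → d_gc = 5992.3 km
Rhumb line: Δψ = +0.7262, q = Δφ/Δψ = 0.6400, d_rh = R√(Δφ²+q²Δλ²) = 6289.5 km
Excess = 6289.5 − 5992.3 = 297.2 ≈ 297 km

297 km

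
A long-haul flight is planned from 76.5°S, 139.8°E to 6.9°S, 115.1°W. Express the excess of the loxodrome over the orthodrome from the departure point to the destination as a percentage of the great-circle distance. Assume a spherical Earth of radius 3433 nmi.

8.5%

Great circle: σ = 1.5143 rad → d_gc = Rσ = 5198.7 nmi
Rhumb: Δφ = +1.2147, Δλ = +1.8343, Δψ = +2.0133, q = Δφ/Δψ = 0.6034 → d_rh = R√(Δφ²+q²Δλ²) = 5641.6 nmi
Excess = (5641.6 − 5198.7) / 5198.7 = 442.9 / 5198.7 = 8.52% ≈ 8.5%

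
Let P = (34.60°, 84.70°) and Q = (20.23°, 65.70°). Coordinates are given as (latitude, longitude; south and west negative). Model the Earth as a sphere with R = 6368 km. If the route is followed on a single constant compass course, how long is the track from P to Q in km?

Rhumb course C = atan2(Δλ, Δψ) with Δψ = ln[tan(π/4+φ₂/2)/tan(π/4+φ₁/2)] = -0.2837, Δλ = -0.3316 → C = 229.45°
d = R·|Δφ| / |cos C| = 6368·0.25080 / 0.65005 = 2457 km

2457 km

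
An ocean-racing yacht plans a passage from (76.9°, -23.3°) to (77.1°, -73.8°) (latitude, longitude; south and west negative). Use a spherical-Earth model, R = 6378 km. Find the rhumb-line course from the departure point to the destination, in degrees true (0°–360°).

271.0°

Meridional parts: M(φ₁)=+2.1644, M(φ₂)=+2.1799 → ΔM = +0.0155;  Δλ = -0.8814 rad
tan C = Δλ / ΔM = -56.7990 → C = 271.01°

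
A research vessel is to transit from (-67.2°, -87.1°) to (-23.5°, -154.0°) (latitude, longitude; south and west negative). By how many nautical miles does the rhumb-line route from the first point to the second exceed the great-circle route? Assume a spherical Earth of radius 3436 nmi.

118 nmi

Great circle: cos σ = sin φ₁ sin φ₂ + cos φ₁ cos φ₂ cos Δλ,  σ = 1.0391 rad → d_gc = 3570.3 nmi
Rhumb line: Δψ = +1.1791, q = Δφ/Δψ = 0.6468, d_rh = R√(Δφ²+q²Δλ²) = 3688.1 nmi
Excess = 3688.1 − 3570.3 = 117.8 ≈ 118 nmi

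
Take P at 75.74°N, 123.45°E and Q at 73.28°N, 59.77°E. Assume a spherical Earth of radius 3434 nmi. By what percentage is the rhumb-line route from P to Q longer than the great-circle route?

5.0%

Great circle: σ = 0.2851 rad → d_gc = Rσ = 979.0 nmi
Rhumb: Δφ = -0.0429, Δλ = -1.1114, Δψ = -0.1611, q = Δφ/Δψ = 0.2665 → d_rh = R√(Δφ²+q²Δλ²) = 1027.8 nmi
Excess = (1027.8 − 979.0) / 979.0 = 48.8 / 979.0 = 4.98% ≈ 5.0%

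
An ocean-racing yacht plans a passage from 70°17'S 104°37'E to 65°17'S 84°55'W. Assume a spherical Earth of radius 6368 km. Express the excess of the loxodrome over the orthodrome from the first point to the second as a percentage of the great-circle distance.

45.4%

Great circle: σ = 0.7727 rad → d_gc = Rσ = 4920.7 km
Rhumb: Δφ = +0.0873, Δλ = +2.9752, Δψ = +0.2318, q = Δφ/Δψ = 0.3765 → d_rh = R√(Δφ²+q²Δλ²) = 7155.7 km
Excess = (7155.7 − 4920.7) / 4920.7 = 2235.0 / 4920.7 = 45.42% ≈ 45.4%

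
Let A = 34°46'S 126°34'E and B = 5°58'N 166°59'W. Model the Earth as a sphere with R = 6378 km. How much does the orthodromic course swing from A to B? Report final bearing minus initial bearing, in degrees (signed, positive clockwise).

Initial bearing θ₁ = atan2(sin Δλ cos φ₂, cos φ₁ sin φ₂ − sin φ₁ cos φ₂ cos Δλ) = 71.11°
Final bearing θ₂ = (initial bearing from the destination back to the start) + 180° = 51.40°
Δθ = θ₂ − θ₁ = -19.7°

-19.7°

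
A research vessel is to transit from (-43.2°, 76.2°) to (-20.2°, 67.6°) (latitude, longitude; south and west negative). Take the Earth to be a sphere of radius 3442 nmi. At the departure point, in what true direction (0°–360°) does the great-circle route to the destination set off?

339.9°

N = sin Δλ·cos φ₂ = -0.1403;  D = cos φ₁ sin φ₂ − sin φ₁ cos φ₂ cos Δλ = +0.3835
initial course = atan2(N, D) = 339.90°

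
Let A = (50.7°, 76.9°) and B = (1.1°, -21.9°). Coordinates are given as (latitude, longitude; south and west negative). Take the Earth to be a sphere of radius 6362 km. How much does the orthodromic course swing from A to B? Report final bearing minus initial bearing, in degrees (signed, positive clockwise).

At departure: θ₁ = atan2(sin Δλ cos φ₂, cos φ₁ sin φ₂ − sin φ₁ cos φ₂ cos Δλ) = 277.53°
At arrival: θ₂ = atan2(sin Δλ cos φ₁, −cos φ₂ sin φ₁ + sin φ₂ cos φ₁ cos Δλ) = 218.91°
Δθ = θ₂ − θ₁ = -58.6°

-58.6°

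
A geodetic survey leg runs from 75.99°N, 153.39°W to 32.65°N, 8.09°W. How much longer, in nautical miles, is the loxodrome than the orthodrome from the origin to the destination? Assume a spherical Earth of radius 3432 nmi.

Great circle: cos σ = sin φ₁ sin φ₂ + cos φ₁ cos φ₂ cos Δλ,  σ = 1.2069 rad → d_gc = 4142.2 nmi
Rhumb line: Δψ = -1.4931, q = Δφ/Δψ = 0.5066, d_rh = R√(Δφ²+q²Δλ²) = 5116.6 nmi
Excess = 5116.6 − 4142.2 = 974.4 ≈ 974 nmi

974 nmi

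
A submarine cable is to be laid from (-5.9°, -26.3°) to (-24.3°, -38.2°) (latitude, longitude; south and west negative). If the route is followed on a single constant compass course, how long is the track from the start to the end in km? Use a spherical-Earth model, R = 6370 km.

2408 km

Δψ = ln[tan(π/4+φ₂/2)/tan(π/4+φ₁/2)] = -0.3343;  Δφ = -0.3211 rad,  Δλ = -0.2077 rad
q = Δφ/Δψ = 0.9607
d = R·√(Δφ² + q²Δλ²) = 6370·0.37808 = 2408 km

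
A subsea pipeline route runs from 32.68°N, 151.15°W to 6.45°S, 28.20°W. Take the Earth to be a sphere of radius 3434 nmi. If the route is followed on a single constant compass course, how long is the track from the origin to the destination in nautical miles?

Δψ = ln[tan(π/4+φ₂/2)/tan(π/4+φ₁/2)] = -0.7169;  Δφ = -0.6829 rad,  Δλ = +2.1459 rad
q = Δφ/Δψ = 0.9526
d = R·√(Δφ² + q²Δλ²) = 3434·2.15534 = 7401 nmi

7401 nmi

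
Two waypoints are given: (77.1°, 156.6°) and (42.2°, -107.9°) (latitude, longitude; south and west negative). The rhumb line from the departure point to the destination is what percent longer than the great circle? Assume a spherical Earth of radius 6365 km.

9.5%

Great circle: σ = 0.8777 rad → d_gc = Rσ = 5586.6 km
Rhumb: Δφ = -0.6091, Δλ = +1.6668, Δψ = -1.3660, q = Δφ/Δψ = 0.4459 → d_rh = R√(Δφ²+q²Δλ²) = 6116.4 km
Excess = (6116.4 − 5586.6) / 5586.6 = 529.8 / 5586.6 = 9.48% ≈ 9.5%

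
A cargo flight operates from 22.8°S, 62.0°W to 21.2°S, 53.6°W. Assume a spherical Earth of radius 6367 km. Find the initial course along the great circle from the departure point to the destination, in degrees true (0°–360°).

80.0°

θ = atan2( sin Δλ·cos φ₂ ,  cos φ₁ sin φ₂ − sin φ₁ cos φ₂ cos Δλ )
  = atan2(+0.1362, +0.0240) = 79.99°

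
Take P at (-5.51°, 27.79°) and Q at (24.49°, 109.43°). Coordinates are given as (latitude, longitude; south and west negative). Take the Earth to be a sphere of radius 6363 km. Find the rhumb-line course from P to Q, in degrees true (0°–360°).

Meridional parts: M(φ₁)=-0.0963, M(φ₂)=+0.4411 → ΔM = +0.5374;  Δλ = +1.4249 rad
tan C = Δλ / ΔM = +2.6515 → C = 69.34°

69.3°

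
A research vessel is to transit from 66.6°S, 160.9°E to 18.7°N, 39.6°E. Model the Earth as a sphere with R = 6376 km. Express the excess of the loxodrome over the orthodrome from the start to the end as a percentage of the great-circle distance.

6.8%

Great circle: σ = 2.0825 rad → d_gc = Rσ = 13278.1 km
Rhumb: Δφ = +1.4888, Δλ = -2.1171, Δψ = +1.9069, q = Δφ/Δψ = 0.7807 → d_rh = R√(Δφ²+q²Δλ²) = 14183.2 km
Excess = (14183.2 − 13278.1) / 13278.1 = 905.1 / 13278.1 = 6.82% ≈ 6.8%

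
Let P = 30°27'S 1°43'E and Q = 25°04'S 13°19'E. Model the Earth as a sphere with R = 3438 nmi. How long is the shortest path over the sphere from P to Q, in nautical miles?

695 nmi

cos σ = sin φ₁ sin φ₂ + cos φ₁ cos φ₂ cos Δλ
      = sin(-30.45°)sin(-25.07°) + cos(-30.45°)cos(-25.07°)cos(11.60°) = 0.9796
σ = 11.582° → d = Rσ = 3438·0.20214 = 695 nmi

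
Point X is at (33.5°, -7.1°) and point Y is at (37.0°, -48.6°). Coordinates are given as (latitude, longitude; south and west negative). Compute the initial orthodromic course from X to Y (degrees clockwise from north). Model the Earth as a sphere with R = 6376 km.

288.0°

θ = atan2( sin Δλ·cos φ₂ ,  cos φ₁ sin φ₂ − sin φ₁ cos φ₂ cos Δλ )
  = atan2(-0.5292, +0.1717) = 287.98°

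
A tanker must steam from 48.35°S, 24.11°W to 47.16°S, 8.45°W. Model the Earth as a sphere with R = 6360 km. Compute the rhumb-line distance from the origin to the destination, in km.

1176 km

Δψ = ln[tan(π/4+φ₂/2)/tan(π/4+φ₁/2)] = +0.0309;  Δφ = +0.0208 rad,  Δλ = +0.2733 rad
q = Δφ/Δψ = 0.6723
d = R·√(Δφ² + q²Δλ²) = 6360·0.18491 = 1176 km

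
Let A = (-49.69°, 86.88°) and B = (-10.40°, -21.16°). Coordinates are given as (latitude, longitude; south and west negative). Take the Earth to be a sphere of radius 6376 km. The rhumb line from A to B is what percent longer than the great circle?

5.5%

Great circle: σ = 1.6302 rad → d_gc = Rσ = 10394.3 km
Rhumb: Δφ = +0.6857, Δλ = -1.8857, Δψ = +0.8198, q = Δφ/Δψ = 0.8365 → d_rh = R√(Δφ²+q²Δλ²) = 10966.5 km
Excess = (10966.5 − 10394.3) / 10394.3 = 572.2 / 10394.3 = 5.50% ≈ 5.5%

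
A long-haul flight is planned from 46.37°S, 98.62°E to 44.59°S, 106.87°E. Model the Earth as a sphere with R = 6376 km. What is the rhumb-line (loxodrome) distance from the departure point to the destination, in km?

673 km

Δψ = ln[tan(π/4+φ₂/2)/tan(π/4+φ₁/2)] = +0.0443;  Δφ = +0.0311 rad,  Δλ = +0.1440 rad
q = Δφ/Δψ = 0.7011
d = R·√(Δφ² + q²Δλ²) = 6376·0.10562 = 673 km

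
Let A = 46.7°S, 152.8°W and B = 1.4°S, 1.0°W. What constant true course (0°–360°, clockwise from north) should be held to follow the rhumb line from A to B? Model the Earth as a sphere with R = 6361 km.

71.2°

Meridional parts: M(φ₁)=-0.9240, M(φ₂)=-0.0244 → ΔM = +0.8995;  Δλ = +2.6494 rad
tan C = Δλ / ΔM = +2.9453 → C = 71.25°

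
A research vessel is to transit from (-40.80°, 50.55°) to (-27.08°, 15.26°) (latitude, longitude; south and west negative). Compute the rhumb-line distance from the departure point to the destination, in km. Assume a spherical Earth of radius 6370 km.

3581 km

Δψ = ln[tan(π/4+φ₂/2)/tan(π/4+φ₁/2)] = +0.2900;  Δφ = +0.2395 rad,  Δλ = -0.6159 rad
q = Δφ/Δψ = 0.8258
d = R·√(Δφ² + q²Δλ²) = 6370·0.56220 = 3581 km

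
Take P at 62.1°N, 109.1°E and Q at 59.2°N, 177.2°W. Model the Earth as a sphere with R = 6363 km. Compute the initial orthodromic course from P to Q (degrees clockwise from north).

60.8°

N = sin Δλ·cos φ₂ = +0.4915;  D = cos φ₁ sin φ₂ − sin φ₁ cos φ₂ cos Δλ = +0.2749
initial course = atan2(N, D) = 60.78°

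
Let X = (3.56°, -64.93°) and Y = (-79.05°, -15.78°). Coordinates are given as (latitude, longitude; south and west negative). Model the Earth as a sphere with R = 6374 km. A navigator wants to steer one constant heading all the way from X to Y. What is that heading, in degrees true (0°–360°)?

Meridional parts: M(φ₁)=+0.0622, M(φ₂)=-2.3450 → ΔM = -2.4072;  Δλ = +0.8578 rad
tan C = Δλ / ΔM = -0.3564 → C = 160.39°

160.4°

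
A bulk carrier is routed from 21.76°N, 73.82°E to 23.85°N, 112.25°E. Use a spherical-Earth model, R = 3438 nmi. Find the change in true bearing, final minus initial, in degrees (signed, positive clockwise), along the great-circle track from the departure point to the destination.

+15.4°

Initial bearing θ₁ = atan2(sin Δλ cos φ₂, cos φ₁ sin φ₂ − sin φ₁ cos φ₂ cos Δλ) = 79.06°
Final bearing θ₂ = (initial bearing from the destination back to the start) + 180° = 94.45°
Δθ = θ₂ − θ₁ = +15.4°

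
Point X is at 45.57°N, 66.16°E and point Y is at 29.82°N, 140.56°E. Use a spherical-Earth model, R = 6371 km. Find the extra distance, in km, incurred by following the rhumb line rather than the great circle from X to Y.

Great circle: cos σ = sin φ₁ sin φ₂ + cos φ₁ cos φ₂ cos Δλ,  σ = 1.0258 rad → d_gc = 6535.2 km
Rhumb line: Δψ = -0.3498, q = Δφ/Δψ = 0.7858, d_rh = R√(Δφ²+q²Δλ²) = 6732.4 km
Excess = 6732.4 − 6535.2 = 197.2 ≈ 197 km

197 km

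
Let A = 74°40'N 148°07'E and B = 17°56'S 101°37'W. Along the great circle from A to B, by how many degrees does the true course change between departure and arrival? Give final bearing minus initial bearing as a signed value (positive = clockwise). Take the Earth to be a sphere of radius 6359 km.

Initial bearing θ₁ = atan2(sin Δλ cos φ₂, cos φ₁ sin φ₂ − sin φ₁ cos φ₂ cos Δλ) = 75.16°
Final bearing θ₂ = (initial bearing from the destination back to the start) + 180° = 164.41°
Δθ = θ₂ − θ₁ = +89.3°

+89.3°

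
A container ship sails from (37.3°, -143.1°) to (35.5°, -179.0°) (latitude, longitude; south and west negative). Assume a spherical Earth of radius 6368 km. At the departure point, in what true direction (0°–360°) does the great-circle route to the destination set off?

N = sin Δλ·cos φ₂ = -0.4774;  D = cos φ₁ sin φ₂ − sin φ₁ cos φ₂ cos Δλ = +0.0623
initial course = atan2(N, D) = 277.44°

277.4°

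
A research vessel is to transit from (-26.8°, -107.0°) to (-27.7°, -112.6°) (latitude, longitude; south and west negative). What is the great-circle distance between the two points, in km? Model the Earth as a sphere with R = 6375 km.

cos σ = sin φ₁ sin φ₂ + cos φ₁ cos φ₂ cos Δλ
      = sin(-26.80°)sin(-27.70°) + cos(-26.80°)cos(-27.70°)cos(-5.60°) = 0.9961
σ = 5.059° → d = Rσ = 6375·0.08829 = 563 km

563 km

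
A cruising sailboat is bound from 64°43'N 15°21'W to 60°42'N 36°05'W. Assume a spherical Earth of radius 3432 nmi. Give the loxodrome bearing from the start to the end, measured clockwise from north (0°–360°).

Meridional parts: M(φ₁)=+1.4948, M(φ₂)=+1.3417 → ΔM = -0.1532;  Δλ = -0.3619 rad
tan C = Δλ / ΔM = +2.3627 → C = 247.06°

247.1°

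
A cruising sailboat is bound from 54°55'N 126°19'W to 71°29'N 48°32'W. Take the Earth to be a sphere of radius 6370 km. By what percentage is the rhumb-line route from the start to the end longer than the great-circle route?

Great circle: σ = 0.6188 rad → d_gc = Rσ = 3941.7 km
Rhumb: Δφ = +0.2891, Δλ = +1.3576, Δψ = +0.6622, q = Δφ/Δψ = 0.4366 → d_rh = R√(Δφ²+q²Δλ²) = 4201.0 km
Excess = (4201.0 − 3941.7) / 3941.7 = 259.3 / 3941.7 = 6.58% ≈ 6.6%

6.6%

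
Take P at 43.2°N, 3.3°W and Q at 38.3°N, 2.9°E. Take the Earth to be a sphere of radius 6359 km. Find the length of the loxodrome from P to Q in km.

753 km

Rhumb course C = atan2(Δλ, Δψ) with Δψ = ln[tan(π/4+φ₂/2)/tan(π/4+φ₁/2)] = -0.1130, Δλ = +0.1082 → C = 136.23°
d = R·|Δφ| / |cos C| = 6359·0.08552 / 0.72217 = 753 km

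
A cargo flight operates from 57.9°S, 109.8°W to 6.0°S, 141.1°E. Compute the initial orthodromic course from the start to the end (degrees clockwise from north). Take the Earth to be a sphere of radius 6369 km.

250.6°

θ = atan2( sin Δλ·cos φ₂ ,  cos φ₁ sin φ₂ − sin φ₁ cos φ₂ cos Δλ )
  = atan2(-0.9398, -0.3312) = 250.59°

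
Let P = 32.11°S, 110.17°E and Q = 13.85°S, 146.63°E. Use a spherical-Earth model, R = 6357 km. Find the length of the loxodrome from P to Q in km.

Δψ = ln[tan(π/4+φ₂/2)/tan(π/4+φ₁/2)] = +0.3482;  Δφ = +0.3187 rad,  Δλ = +0.6363 rad
q = Δφ/Δψ = 0.9153
d = R·√(Δφ² + q²Δλ²) = 6357·0.66395 = 4221 km

4221 km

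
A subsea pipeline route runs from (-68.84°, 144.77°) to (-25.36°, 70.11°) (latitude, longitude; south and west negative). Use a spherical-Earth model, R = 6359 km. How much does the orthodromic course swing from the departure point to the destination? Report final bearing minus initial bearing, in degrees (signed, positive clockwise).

Initial bearing θ₁ = atan2(sin Δλ cos φ₂, cos φ₁ sin φ₂ − sin φ₁ cos φ₂ cos Δλ) = 274.48°
Final bearing θ₂ = (initial bearing from the destination back to the start) + 180° = 336.53°
Δθ = θ₂ − θ₁ = +62.0°

+62.0°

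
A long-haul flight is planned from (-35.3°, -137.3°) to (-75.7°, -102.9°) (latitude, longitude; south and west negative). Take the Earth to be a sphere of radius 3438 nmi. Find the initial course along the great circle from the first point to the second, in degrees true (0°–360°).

168.3°

N = sin Δλ·cos φ₂ = +0.1395;  D = cos φ₁ sin φ₂ − sin φ₁ cos φ₂ cos Δλ = -0.6731
initial course = atan2(N, D) = 168.29°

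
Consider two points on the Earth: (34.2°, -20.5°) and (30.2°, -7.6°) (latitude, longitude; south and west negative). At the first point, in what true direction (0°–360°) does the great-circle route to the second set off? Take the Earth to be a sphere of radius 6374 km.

106.6°

θ = atan2( sin Δλ·cos φ₂ ,  cos φ₁ sin φ₂ − sin φ₁ cos φ₂ cos Δλ )
  = atan2(+0.1929, -0.0575) = 106.59°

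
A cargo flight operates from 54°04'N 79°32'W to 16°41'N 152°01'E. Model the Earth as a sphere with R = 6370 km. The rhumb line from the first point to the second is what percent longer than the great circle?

Great circle: σ = 1.6882 rad → d_gc = Rσ = 10753.7 km
Rhumb: Δφ = -0.6525, Δλ = -2.2419, Δψ = -0.8308, q = Δφ/Δψ = 0.7854 → d_rh = R√(Δφ²+q²Δλ²) = 11960.9 km
Excess = (11960.9 − 10753.7) / 10753.7 = 1207.2 / 10753.7 = 11.23% ≈ 11.2%

11.2%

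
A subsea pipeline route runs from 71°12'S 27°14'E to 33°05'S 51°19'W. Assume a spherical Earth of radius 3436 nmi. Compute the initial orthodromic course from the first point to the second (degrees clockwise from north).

N = sin Δλ·cos φ₂ = -0.8212;  D = cos φ₁ sin φ₂ − sin φ₁ cos φ₂ cos Δλ = -0.0185
initial course = atan2(N, D) = 268.71°

268.7°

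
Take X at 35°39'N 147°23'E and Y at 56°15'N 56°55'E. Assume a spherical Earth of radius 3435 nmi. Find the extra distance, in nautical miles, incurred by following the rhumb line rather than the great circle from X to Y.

Great circle: cos σ = sin φ₁ sin φ₂ + cos φ₁ cos φ₂ cos Δλ,  σ = 1.0691 rad → d_gc = 3672.3 nmi
Rhumb line: Δψ = +0.5261, q = Δφ/Δψ = 0.6834, d_rh = R√(Δφ²+q²Δλ²) = 3906.6 nmi
Excess = 3906.6 − 3672.3 = 234.3 ≈ 234 nmi

234 nmi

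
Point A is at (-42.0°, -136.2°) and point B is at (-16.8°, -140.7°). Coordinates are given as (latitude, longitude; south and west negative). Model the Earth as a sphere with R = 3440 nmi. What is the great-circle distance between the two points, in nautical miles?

1531 nmi

Haversine: a = sin²(Δφ/2)+cos φ₁ cos φ₂ sin²(Δλ/2) = 0.04868;  σ = 2·atan2(√a,√(1−a))
σ = 25.494° → d = Rσ = 3440·0.44495 = 1531 nmi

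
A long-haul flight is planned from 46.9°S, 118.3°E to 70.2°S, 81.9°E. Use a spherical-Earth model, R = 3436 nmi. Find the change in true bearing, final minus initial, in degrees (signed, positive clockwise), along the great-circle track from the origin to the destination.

At departure: θ₁ = atan2(sin Δλ cos φ₂, cos φ₁ sin φ₂ − sin φ₁ cos φ₂ cos Δλ) = 204.37°
At arrival: θ₂ = atan2(sin Δλ cos φ₁, −cos φ₂ sin φ₁ + sin φ₂ cos φ₁ cos Δλ) = 236.33°
Δθ = θ₂ − θ₁ = +32.0°

+32.0°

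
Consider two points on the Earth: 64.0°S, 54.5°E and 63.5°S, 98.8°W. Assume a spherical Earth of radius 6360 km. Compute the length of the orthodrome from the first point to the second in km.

Haversine: a = sin²(Δφ/2)+cos φ₁ cos φ₂ sin²(Δλ/2) = 0.18519;  σ = 2·atan2(√a,√(1−a))
σ = 50.978° → d = Rσ = 6360·0.88973 = 5659 km

5659 km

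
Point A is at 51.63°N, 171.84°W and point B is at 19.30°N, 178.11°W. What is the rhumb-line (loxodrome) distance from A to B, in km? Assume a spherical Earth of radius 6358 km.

Δψ = ln[tan(π/4+φ₂/2)/tan(π/4+φ₁/2)] = -0.7123;  Δφ = -0.5643 rad,  Δλ = -0.1094 rad
q = Δφ/Δψ = 0.7922
d = R·√(Δφ² + q²Δλ²) = 6358·0.57089 = 3630 km

3630 km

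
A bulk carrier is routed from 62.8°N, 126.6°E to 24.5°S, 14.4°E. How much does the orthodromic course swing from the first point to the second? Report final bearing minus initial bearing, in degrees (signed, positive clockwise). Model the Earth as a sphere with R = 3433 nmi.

Initial bearing θ₁ = atan2(sin Δλ cos φ₂, cos φ₁ sin φ₂ − sin φ₁ cos φ₂ cos Δλ) = 277.86°
Final bearing θ₂ = (initial bearing from the destination back to the start) + 180° = 209.84°
Δθ = θ₂ − θ₁ = -68.0°

-68.0°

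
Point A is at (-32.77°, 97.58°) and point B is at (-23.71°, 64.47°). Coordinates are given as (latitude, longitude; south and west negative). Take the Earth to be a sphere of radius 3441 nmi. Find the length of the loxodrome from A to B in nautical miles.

1832 nmi

Rhumb course C = atan2(Δλ, Δψ) with Δψ = ln[tan(π/4+φ₂/2)/tan(π/4+φ₁/2)] = +0.1798, Δλ = -0.5779 → C = 287.28°
d = R·|Δφ| / |cos C| = 3441·0.15813 / 0.29707 = 1832 nmi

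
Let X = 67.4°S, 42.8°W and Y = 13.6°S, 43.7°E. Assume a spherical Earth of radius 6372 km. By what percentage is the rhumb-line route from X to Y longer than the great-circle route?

5.1%

Great circle: σ = 1.3285 rad → d_gc = Rσ = 8465.5 km
Rhumb: Δφ = +0.9390, Δλ = +1.5097, Δψ = +1.3707, q = Δφ/Δψ = 0.6850 → d_rh = R√(Δφ²+q²Δλ²) = 8900.9 km
Excess = (8900.9 − 8465.5) / 8465.5 = 435.4 / 8465.5 = 5.14% ≈ 5.1%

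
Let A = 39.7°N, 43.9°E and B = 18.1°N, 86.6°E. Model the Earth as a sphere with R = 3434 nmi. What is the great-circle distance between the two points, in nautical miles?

cos σ = sin φ₁ sin φ₂ + cos φ₁ cos φ₂ cos Δλ
      = sin(39.70°)sin(18.10°) + cos(39.70°)cos(18.10°)cos(42.70°) = 0.7359
σ = 42.616° → d = Rσ = 3434·0.74378 = 2554 nmi

2554 nmi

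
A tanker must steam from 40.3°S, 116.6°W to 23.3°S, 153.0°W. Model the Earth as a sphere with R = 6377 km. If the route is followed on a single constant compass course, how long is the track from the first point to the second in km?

3909 km

Δψ = ln[tan(π/4+φ₂/2)/tan(π/4+φ₁/2)] = +0.3514;  Δφ = +0.2967 rad,  Δλ = -0.6353 rad
q = Δφ/Δψ = 0.8443
d = R·√(Δφ² + q²Δλ²) = 6377·0.61300 = 3909 km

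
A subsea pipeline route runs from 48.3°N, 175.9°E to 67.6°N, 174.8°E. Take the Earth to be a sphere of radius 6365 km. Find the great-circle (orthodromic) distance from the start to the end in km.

cos σ = sin φ₁ sin φ₂ + cos φ₁ cos φ₂ cos Δλ
      = sin(48.30°)sin(67.60°) + cos(48.30°)cos(67.60°)cos(-1.10°) = 0.9438
σ = 19.308° → d = Rσ = 6365·0.33699 = 2145 km

2145 km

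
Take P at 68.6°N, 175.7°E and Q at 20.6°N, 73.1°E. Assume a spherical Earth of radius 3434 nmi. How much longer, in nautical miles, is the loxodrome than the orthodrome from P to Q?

385 nmi

Great circle: cos σ = sin φ₁ sin φ₂ + cos φ₁ cos φ₂ cos Δλ,  σ = 1.3149 rad → d_gc = 4515.5 nmi
Rhumb line: Δψ = -1.2987, q = Δφ/Δψ = 0.6451, d_rh = R√(Δφ²+q²Δλ²) = 4900.1 nmi
Excess = 4900.1 − 4515.5 = 384.6 ≈ 385 nmi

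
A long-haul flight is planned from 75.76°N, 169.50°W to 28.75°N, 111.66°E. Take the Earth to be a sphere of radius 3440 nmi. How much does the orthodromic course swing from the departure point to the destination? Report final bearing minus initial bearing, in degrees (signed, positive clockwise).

-70.7°

At departure: θ₁ = atan2(sin Δλ cos φ₂, cos φ₁ sin φ₂ − sin φ₁ cos φ₂ cos Δλ) = 266.93°
At arrival: θ₂ = atan2(sin Δλ cos φ₁, −cos φ₂ sin φ₁ + sin φ₂ cos φ₁ cos Δλ) = 196.27°
Δθ = θ₂ − θ₁ = -70.7°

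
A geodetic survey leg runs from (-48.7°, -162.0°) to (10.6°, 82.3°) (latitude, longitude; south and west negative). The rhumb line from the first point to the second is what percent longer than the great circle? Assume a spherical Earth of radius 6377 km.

3.6%

Great circle: σ = 2.0037 rad → d_gc = Rσ = 12777.7 km
Rhumb: Δφ = +1.0350, Δλ = -2.0193, Δψ = +1.1619, q = Δφ/Δψ = 0.8907 → d_rh = R√(Δφ²+q²Δλ²) = 13233.8 km
Excess = (13233.8 − 12777.7) / 12777.7 = 456.1 / 12777.7 = 3.57% ≈ 3.6%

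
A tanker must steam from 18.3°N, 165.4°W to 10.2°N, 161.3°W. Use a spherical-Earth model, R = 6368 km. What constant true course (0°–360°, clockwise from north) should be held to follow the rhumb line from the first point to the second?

153.9°

Δψ = ln[tan(π/4+φ₂/2)/tan(π/4+φ₁/2)] = -0.1460
Δλ = +0.0716 rad (taken the short way round)
course = atan2(Δλ, Δψ) = 153.89°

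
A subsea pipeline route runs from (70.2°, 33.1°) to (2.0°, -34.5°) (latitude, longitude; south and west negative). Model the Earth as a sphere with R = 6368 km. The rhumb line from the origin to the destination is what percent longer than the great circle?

2.7%

Great circle: σ = 1.4082 rad → d_gc = Rσ = 8967.7 km
Rhumb: Δφ = -1.1903, Δλ = -1.1798, Δψ = -1.7108, q = Δφ/Δψ = 0.6958 → d_rh = R√(Δφ²+q²Δλ²) = 9207.8 km
Excess = (9207.8 − 8967.7) / 8967.7 = 240.1 / 8967.7 = 2.68% ≈ 2.7%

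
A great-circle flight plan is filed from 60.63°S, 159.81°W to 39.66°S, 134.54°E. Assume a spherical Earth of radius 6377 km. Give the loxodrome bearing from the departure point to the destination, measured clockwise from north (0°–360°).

297.0°

Meridional parts: M(φ₁)=-1.3392, M(φ₂)=-0.7552 → ΔM = +0.5840;  Δλ = -1.1458 rad
tan C = Δλ / ΔM = -1.9621 → C = 297.01°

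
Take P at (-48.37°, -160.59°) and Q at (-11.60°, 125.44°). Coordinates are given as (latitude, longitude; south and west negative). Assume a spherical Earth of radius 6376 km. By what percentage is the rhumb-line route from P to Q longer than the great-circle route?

Great circle: σ = 1.2345 rad → d_gc = Rσ = 7871.2 km
Rhumb: Δφ = +0.6418, Δλ = -1.2910, Δψ = +0.7633, q = Δφ/Δψ = 0.8408 → d_rh = R√(Δφ²+q²Δλ²) = 8040.0 km
Excess = (8040.0 − 7871.2) / 7871.2 = 168.8 / 7871.2 = 2.14% ≈ 2.1%

2.1%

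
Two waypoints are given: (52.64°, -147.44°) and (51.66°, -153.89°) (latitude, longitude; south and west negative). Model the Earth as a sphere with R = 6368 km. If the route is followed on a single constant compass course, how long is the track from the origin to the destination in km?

453 km

Δψ = ln[tan(π/4+φ₂/2)/tan(π/4+φ₁/2)] = -0.0279;  Δφ = -0.0171 rad,  Δλ = -0.1126 rad
q = Δφ/Δψ = 0.6136
d = R·√(Δφ² + q²Δλ²) = 6368·0.07116 = 453 km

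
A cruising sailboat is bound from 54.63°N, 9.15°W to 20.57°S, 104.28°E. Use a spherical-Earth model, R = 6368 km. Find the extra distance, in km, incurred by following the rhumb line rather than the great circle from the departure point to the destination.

Great circle: cos σ = sin φ₁ sin φ₂ + cos φ₁ cos φ₂ cos Δλ,  σ = 2.0967 rad → d_gc = 13351.8 km
Rhumb line: Δψ = -1.5100, q = Δφ/Δψ = 0.8692, d_rh = R√(Δφ²+q²Δλ²) = 13781.4 km
Excess = 13781.4 − 13351.8 = 429.6 ≈ 430 km

430 km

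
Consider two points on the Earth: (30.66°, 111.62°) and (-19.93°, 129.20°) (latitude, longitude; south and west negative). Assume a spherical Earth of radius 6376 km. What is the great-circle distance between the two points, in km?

5936 km

cos σ = sin φ₁ sin φ₂ + cos φ₁ cos φ₂ cos Δλ
      = sin(30.66°)sin(-19.93°) + cos(30.66°)cos(-19.93°)cos(17.58°) = 0.5971
σ = 53.338° → d = Rσ = 6376·0.93092 = 5936 km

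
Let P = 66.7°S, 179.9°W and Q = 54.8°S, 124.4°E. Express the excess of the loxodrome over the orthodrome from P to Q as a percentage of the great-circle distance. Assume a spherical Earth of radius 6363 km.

3.1%

Great circle: σ = 0.4971 rad → d_gc = Rσ = 3162.8 km
Rhumb: Δφ = +0.2077, Δλ = -0.9721, Δψ = +0.4308, q = Δφ/Δψ = 0.4821 → d_rh = R√(Δφ²+q²Δλ²) = 3261.7 km
Excess = (3261.7 − 3162.8) / 3162.8 = 98.9 / 3162.8 = 3.13% ≈ 3.1%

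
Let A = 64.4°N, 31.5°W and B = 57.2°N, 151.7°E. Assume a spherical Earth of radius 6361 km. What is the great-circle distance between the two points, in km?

6481 km

cos σ = sin φ₁ sin φ₂ + cos φ₁ cos φ₂ cos Δλ
      = sin(64.40°)sin(57.20°) + cos(64.40°)cos(57.20°)cos(-176.80°) = 0.5244
σ = 58.375° → d = Rσ = 6361·1.01884 = 6481 km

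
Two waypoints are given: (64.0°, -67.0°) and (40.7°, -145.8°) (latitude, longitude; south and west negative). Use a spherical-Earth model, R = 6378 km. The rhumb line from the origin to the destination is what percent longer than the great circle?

Great circle: σ = 0.8623 rad → d_gc = Rσ = 5500.1 km
Rhumb: Δφ = -0.4067, Δλ = -1.3753, Δψ = -0.6870, q = Δφ/Δψ = 0.5920 → d_rh = R√(Δφ²+q²Δλ²) = 5804.3 km
Excess = (5804.3 − 5500.1) / 5500.1 = 304.2 / 5500.1 = 5.53% ≈ 5.5%

5.5%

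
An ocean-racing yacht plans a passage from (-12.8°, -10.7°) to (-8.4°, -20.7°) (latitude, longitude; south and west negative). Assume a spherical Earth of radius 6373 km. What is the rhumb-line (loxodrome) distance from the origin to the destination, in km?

1198 km

Rhumb course C = atan2(Δλ, Δψ) with Δψ = ln[tan(π/4+φ₂/2)/tan(π/4+φ₁/2)] = +0.0781, Δλ = -0.1745 → C = 294.12°
d = R·|Δφ| / |cos C| = 6373·0.07679 / 0.40866 = 1198 km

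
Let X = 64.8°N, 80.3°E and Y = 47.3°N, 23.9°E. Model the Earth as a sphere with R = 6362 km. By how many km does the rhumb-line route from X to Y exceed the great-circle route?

112 km

Great circle: cos σ = sin φ₁ sin φ₂ + cos φ₁ cos φ₂ cos Δλ,  σ = 0.6010 rad → d_gc = 3823.7 km
Rhumb line: Δψ = -0.5589, q = Δφ/Δψ = 0.5465, d_rh = R√(Δφ²+q²Δλ²) = 3935.6 km
Excess = 3935.6 − 3823.7 = 111.9 ≈ 112 km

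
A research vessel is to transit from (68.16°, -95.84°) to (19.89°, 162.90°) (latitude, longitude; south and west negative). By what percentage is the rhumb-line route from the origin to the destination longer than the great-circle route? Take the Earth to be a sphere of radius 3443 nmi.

Great circle: σ = 1.3207 rad → d_gc = Rσ = 4547.2 nmi
Rhumb: Δφ = -0.8425, Δλ = -1.7673, Δψ = -1.2911, q = Δφ/Δψ = 0.6525 → d_rh = R√(Δφ²+q²Δλ²) = 4917.2 nmi
Excess = (4917.2 − 4547.2) / 4547.2 = 370.0 / 4547.2 = 8.14% ≈ 8.1%

8.1%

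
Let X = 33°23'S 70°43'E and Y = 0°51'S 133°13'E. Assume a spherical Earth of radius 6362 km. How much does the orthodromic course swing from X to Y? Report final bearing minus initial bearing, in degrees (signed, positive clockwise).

At departure: θ₁ = atan2(sin Δλ cos φ₂, cos φ₁ sin φ₂ − sin φ₁ cos φ₂ cos Δλ) = 74.76°
At arrival: θ₂ = atan2(sin Δλ cos φ₁, −cos φ₂ sin φ₁ + sin φ₂ cos φ₁ cos Δλ) = 53.68°
Δθ = θ₂ − θ₁ = -21.1°

-21.1°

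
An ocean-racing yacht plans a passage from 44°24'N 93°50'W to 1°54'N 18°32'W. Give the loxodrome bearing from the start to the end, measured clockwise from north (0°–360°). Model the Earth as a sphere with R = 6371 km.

122.4°

Meridional parts: M(φ₁)=+0.8666, M(φ₂)=+0.0332 → ΔM = -0.8335;  Δλ = +1.3142 rad
tan C = Δλ / ΔM = -1.5768 → C = 122.38°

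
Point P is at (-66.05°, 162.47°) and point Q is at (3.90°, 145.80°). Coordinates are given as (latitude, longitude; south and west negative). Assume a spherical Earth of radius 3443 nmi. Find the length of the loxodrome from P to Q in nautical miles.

4271 nmi

Rhumb course C = atan2(Δλ, Δψ) with Δψ = ln[tan(π/4+φ₂/2)/tan(π/4+φ₁/2)] = +1.6188, Δλ = -0.2909 → C = 349.81°
d = R·|Δφ| / |cos C| = 3443·1.22086 / 0.98423 = 4271 nmi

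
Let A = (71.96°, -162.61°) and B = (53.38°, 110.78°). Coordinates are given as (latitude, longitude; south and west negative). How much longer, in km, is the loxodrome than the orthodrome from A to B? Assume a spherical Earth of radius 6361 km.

Great circle: cos σ = sin φ₁ sin φ₂ + cos φ₁ cos φ₂ cos Δλ,  σ = 0.6855 rad → d_gc = 4360.7 km
Rhumb line: Δψ = -0.7346, q = Δφ/Δψ = 0.4415, d_rh = R√(Δφ²+q²Δλ²) = 4719.5 km
Excess = 4719.5 − 4360.7 = 358.8 ≈ 359 km

359 km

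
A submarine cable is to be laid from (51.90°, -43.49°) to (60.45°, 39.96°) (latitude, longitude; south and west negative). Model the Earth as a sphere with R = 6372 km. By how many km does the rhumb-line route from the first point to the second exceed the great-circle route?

Great circle: cos σ = sin φ₁ sin φ₂ + cos φ₁ cos φ₂ cos Δλ,  σ = 0.7680 rad → d_gc = 4893.8 km
Rhumb line: Δψ = +0.2694, q = Δφ/Δψ = 0.5538, d_rh = R√(Δφ²+q²Δλ²) = 5227.1 km
Excess = 5227.1 − 4893.8 = 333.3 ≈ 333 km

333 km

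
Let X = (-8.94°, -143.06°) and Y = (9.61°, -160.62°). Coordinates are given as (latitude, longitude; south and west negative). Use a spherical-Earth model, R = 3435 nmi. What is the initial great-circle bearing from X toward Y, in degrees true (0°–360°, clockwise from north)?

316.3°

θ = atan2( sin Δλ·cos φ₂ ,  cos φ₁ sin φ₂ − sin φ₁ cos φ₂ cos Δλ )
  = atan2(-0.2975, +0.3110) = 316.27°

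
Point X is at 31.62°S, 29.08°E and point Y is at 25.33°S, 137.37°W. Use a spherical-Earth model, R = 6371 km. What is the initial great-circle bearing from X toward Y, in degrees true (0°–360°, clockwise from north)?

194.4°

θ = atan2( sin Δλ·cos φ₂ ,  cos φ₁ sin φ₂ − sin φ₁ cos φ₂ cos Δλ )
  = atan2(-0.2118, -0.8250) = 194.40°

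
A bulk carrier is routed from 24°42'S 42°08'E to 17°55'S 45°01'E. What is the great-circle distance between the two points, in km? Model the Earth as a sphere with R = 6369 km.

811 km

Haversine: a = sin²(Δφ/2)+cos φ₁ cos φ₂ sin²(Δλ/2) = 0.00405;  σ = 2·atan2(√a,√(1−a))
σ = 7.295° → d = Rσ = 6369·0.12732 = 811 km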